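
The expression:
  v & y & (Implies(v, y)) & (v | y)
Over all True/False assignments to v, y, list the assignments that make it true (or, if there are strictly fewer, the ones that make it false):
is true only for:
  v=True, y=True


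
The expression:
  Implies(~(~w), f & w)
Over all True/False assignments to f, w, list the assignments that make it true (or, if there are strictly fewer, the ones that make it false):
is false only for:
  f=False, w=True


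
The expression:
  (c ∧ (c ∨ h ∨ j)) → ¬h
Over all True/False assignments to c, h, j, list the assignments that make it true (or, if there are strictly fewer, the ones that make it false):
is false only for:
  c=True, h=True, j=False;
  c=True, h=True, j=True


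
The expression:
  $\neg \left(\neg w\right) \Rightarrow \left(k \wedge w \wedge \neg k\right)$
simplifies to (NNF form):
$\neg w$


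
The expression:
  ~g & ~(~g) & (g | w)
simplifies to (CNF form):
False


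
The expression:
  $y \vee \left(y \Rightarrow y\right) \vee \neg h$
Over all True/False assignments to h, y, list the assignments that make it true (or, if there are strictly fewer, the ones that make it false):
is always true.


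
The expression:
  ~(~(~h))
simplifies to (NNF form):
~h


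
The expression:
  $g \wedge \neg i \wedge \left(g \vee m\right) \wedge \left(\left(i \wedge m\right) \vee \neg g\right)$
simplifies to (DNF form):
$\text{False}$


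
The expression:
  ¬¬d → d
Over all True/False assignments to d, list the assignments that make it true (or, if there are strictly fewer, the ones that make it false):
is always true.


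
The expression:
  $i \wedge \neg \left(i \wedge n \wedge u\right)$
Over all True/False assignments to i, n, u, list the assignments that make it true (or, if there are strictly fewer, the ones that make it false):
is true only for:
  i=True, n=False, u=False;
  i=True, n=False, u=True;
  i=True, n=True, u=False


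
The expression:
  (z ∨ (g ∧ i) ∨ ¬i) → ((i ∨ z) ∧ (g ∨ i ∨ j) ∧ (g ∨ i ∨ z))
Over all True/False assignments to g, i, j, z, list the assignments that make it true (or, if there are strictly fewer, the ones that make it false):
is false only for:
  g=False, i=False, j=False, z=False;
  g=False, i=False, j=False, z=True;
  g=False, i=False, j=True, z=False;
  g=True, i=False, j=False, z=False;
  g=True, i=False, j=True, z=False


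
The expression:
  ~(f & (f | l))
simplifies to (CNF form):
~f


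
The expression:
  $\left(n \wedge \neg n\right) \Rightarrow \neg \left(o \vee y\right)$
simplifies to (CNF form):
$\text{True}$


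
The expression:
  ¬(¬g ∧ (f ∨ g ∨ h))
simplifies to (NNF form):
g ∨ (¬f ∧ ¬h)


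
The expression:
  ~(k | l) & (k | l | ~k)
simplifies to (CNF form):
~k & ~l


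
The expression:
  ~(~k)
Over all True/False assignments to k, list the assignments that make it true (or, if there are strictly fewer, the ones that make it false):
is true only for:
  k=True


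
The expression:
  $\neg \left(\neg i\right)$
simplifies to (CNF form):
$i$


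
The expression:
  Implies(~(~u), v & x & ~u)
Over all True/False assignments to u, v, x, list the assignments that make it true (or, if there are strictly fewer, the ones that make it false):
is true only for:
  u=False, v=False, x=False;
  u=False, v=False, x=True;
  u=False, v=True, x=False;
  u=False, v=True, x=True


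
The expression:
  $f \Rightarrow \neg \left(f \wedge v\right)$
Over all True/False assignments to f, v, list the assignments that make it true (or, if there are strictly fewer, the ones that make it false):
is false only for:
  f=True, v=True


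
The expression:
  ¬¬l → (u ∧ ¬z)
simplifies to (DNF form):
(u ∧ ¬z) ∨ ¬l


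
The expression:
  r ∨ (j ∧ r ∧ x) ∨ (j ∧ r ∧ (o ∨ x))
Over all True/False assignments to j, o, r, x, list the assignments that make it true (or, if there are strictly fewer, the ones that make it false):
is true only for:
  j=False, o=False, r=True, x=False;
  j=False, o=False, r=True, x=True;
  j=False, o=True, r=True, x=False;
  j=False, o=True, r=True, x=True;
  j=True, o=False, r=True, x=False;
  j=True, o=False, r=True, x=True;
  j=True, o=True, r=True, x=False;
  j=True, o=True, r=True, x=True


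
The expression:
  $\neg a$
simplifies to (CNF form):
$\neg a$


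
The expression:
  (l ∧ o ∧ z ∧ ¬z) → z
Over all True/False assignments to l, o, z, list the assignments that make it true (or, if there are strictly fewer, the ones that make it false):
is always true.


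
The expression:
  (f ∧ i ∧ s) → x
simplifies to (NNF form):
x ∨ ¬f ∨ ¬i ∨ ¬s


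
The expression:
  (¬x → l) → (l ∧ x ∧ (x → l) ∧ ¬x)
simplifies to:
¬l ∧ ¬x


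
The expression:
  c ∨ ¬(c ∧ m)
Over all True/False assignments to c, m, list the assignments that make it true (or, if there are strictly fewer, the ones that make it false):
is always true.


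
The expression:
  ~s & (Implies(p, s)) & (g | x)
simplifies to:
~p & ~s & (g | x)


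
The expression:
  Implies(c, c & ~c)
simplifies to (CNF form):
~c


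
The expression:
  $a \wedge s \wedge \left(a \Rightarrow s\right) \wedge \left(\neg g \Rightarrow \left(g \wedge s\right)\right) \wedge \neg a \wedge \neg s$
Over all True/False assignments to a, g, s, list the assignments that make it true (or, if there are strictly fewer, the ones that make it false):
is never true.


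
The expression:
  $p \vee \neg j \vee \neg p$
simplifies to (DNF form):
$\text{True}$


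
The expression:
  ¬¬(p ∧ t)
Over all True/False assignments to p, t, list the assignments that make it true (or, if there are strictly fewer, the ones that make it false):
is true only for:
  p=True, t=True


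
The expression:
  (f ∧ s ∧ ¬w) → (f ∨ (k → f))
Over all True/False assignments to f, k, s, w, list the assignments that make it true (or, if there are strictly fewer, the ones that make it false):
is always true.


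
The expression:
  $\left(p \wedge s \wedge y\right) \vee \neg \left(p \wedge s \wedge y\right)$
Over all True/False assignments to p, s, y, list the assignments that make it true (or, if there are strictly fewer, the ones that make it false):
is always true.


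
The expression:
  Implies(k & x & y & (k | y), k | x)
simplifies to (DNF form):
True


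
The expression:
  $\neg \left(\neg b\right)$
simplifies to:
$b$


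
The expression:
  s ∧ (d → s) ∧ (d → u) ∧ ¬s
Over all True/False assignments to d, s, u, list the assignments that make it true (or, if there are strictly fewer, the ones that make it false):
is never true.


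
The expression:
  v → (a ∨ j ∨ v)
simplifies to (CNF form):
True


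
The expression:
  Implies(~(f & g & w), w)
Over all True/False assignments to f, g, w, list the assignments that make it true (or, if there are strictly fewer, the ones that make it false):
is true only for:
  f=False, g=False, w=True;
  f=False, g=True, w=True;
  f=True, g=False, w=True;
  f=True, g=True, w=True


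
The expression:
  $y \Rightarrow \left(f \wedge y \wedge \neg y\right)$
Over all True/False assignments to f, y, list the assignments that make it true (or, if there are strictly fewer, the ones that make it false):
is true only for:
  f=False, y=False;
  f=True, y=False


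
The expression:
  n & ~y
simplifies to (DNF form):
n & ~y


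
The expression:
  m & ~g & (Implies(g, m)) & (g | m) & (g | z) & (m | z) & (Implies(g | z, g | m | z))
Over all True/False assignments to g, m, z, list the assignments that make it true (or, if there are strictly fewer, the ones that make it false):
is true only for:
  g=False, m=True, z=True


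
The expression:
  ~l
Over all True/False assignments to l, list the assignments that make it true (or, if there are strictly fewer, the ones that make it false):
is true only for:
  l=False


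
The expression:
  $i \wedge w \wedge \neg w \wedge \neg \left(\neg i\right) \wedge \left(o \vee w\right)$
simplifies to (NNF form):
$\text{False}$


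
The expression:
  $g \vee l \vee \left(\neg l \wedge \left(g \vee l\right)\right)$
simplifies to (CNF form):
$g \vee l$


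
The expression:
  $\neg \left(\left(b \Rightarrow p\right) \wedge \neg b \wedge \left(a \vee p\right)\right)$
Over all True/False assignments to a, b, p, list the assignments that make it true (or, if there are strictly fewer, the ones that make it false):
is false only for:
  a=False, b=False, p=True;
  a=True, b=False, p=False;
  a=True, b=False, p=True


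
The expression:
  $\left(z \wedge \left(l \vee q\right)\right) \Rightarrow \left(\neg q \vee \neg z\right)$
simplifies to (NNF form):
$\neg q \vee \neg z$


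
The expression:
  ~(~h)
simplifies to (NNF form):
h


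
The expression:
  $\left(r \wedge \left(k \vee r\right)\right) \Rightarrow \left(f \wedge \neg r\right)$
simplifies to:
$\neg r$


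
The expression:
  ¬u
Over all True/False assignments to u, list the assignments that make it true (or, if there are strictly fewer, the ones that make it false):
is true only for:
  u=False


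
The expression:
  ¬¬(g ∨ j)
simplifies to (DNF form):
g ∨ j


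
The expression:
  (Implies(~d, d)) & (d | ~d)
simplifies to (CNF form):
d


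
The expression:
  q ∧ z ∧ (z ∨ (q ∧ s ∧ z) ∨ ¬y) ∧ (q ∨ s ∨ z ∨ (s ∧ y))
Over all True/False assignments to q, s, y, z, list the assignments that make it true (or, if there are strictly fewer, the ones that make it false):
is true only for:
  q=True, s=False, y=False, z=True;
  q=True, s=False, y=True, z=True;
  q=True, s=True, y=False, z=True;
  q=True, s=True, y=True, z=True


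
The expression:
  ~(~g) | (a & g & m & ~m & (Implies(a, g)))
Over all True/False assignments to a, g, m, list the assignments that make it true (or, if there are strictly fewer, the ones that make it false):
is true only for:
  a=False, g=True, m=False;
  a=False, g=True, m=True;
  a=True, g=True, m=False;
  a=True, g=True, m=True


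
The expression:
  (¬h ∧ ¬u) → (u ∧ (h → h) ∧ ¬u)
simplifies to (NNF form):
h ∨ u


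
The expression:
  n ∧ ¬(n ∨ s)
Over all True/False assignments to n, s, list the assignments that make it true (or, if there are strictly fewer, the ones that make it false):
is never true.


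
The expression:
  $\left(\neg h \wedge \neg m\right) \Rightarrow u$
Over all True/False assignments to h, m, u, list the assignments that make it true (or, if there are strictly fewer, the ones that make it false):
is false only for:
  h=False, m=False, u=False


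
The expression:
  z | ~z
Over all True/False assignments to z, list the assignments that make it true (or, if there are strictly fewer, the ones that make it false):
is always true.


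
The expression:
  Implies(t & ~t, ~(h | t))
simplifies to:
True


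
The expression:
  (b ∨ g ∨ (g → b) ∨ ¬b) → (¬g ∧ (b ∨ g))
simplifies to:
b ∧ ¬g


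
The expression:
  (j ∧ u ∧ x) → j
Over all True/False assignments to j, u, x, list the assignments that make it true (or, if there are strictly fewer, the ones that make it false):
is always true.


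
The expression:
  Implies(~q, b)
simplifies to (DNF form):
b | q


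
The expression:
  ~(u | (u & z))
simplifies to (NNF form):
~u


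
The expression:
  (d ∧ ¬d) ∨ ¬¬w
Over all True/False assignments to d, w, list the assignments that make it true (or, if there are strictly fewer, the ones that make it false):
is true only for:
  d=False, w=True;
  d=True, w=True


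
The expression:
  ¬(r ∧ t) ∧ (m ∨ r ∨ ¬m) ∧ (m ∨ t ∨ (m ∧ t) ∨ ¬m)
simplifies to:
¬r ∨ ¬t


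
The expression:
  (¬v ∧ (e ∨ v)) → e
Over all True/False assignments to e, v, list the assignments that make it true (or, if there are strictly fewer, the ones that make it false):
is always true.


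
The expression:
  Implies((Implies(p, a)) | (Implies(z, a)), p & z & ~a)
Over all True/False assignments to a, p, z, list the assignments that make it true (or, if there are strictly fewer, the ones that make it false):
is true only for:
  a=False, p=True, z=True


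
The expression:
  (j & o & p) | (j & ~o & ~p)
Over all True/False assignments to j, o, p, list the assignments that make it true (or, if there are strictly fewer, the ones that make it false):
is true only for:
  j=True, o=False, p=False;
  j=True, o=True, p=True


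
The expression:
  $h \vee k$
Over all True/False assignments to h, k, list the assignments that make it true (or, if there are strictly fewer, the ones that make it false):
is false only for:
  h=False, k=False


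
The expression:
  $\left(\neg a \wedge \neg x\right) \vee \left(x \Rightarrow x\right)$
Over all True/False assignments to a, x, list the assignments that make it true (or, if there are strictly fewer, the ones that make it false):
is always true.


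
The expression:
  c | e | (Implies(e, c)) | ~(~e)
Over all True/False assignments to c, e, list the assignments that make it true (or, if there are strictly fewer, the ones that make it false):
is always true.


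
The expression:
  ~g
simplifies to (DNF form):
~g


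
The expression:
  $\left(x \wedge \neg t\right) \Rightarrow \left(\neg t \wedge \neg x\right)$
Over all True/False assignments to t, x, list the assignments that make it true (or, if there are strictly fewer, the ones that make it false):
is false only for:
  t=False, x=True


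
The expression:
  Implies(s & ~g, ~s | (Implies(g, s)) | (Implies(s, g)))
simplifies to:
True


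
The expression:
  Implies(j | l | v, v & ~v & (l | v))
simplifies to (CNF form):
~j & ~l & ~v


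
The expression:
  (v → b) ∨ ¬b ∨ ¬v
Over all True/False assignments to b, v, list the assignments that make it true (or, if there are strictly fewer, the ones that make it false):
is always true.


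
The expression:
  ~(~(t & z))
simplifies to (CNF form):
t & z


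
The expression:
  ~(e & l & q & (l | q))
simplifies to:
~e | ~l | ~q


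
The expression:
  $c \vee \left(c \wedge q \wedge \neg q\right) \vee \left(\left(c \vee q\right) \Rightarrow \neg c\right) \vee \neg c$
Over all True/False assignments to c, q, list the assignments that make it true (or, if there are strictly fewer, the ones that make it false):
is always true.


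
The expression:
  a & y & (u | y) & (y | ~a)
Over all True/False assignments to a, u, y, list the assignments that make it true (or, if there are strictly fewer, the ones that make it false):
is true only for:
  a=True, u=False, y=True;
  a=True, u=True, y=True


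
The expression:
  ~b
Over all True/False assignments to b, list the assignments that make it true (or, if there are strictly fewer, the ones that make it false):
is true only for:
  b=False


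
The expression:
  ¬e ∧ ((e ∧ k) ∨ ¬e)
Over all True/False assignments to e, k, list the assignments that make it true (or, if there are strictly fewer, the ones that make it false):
is true only for:
  e=False, k=False;
  e=False, k=True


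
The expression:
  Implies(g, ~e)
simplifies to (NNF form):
~e | ~g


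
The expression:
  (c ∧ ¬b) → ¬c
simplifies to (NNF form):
b ∨ ¬c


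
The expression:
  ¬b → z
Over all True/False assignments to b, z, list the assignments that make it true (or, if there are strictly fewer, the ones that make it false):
is false only for:
  b=False, z=False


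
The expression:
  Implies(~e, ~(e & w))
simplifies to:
True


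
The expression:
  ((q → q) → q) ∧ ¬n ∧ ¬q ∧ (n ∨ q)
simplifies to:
False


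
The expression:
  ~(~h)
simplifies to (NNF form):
h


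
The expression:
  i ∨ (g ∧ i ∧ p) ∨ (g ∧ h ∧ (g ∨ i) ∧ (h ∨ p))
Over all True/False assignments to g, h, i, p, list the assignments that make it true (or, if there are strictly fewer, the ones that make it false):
is false only for:
  g=False, h=False, i=False, p=False;
  g=False, h=False, i=False, p=True;
  g=False, h=True, i=False, p=False;
  g=False, h=True, i=False, p=True;
  g=True, h=False, i=False, p=False;
  g=True, h=False, i=False, p=True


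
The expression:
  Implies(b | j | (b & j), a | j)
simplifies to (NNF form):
a | j | ~b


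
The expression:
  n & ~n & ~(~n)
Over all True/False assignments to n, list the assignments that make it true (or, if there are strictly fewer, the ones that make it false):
is never true.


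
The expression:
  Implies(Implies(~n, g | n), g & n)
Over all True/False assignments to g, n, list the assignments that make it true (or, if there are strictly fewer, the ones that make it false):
is true only for:
  g=False, n=False;
  g=True, n=True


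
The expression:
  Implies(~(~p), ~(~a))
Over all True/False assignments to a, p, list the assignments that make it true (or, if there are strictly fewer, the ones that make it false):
is false only for:
  a=False, p=True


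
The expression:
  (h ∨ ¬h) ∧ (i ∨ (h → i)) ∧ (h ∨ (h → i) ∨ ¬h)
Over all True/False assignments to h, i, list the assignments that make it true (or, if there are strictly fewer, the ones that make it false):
is false only for:
  h=True, i=False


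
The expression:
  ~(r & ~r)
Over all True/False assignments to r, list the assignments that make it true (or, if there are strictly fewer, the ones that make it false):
is always true.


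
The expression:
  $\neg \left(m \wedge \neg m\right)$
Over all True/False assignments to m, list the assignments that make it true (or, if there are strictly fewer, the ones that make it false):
is always true.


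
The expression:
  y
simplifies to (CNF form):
y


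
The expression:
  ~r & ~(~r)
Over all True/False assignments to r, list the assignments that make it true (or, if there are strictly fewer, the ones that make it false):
is never true.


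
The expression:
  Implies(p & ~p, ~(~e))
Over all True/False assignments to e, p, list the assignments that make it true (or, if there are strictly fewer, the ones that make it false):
is always true.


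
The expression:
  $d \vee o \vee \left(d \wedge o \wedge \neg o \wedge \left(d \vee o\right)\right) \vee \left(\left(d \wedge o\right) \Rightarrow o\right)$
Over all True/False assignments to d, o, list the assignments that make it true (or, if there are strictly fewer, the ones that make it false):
is always true.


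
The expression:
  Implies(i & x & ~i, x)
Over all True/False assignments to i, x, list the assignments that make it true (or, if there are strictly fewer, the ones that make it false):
is always true.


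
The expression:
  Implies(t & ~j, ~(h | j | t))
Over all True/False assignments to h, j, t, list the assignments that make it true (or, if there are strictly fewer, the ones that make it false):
is false only for:
  h=False, j=False, t=True;
  h=True, j=False, t=True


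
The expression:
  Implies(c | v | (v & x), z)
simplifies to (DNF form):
z | (~c & ~v)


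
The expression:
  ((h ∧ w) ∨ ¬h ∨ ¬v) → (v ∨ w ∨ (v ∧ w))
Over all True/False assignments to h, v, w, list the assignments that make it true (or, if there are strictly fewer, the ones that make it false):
is false only for:
  h=False, v=False, w=False;
  h=True, v=False, w=False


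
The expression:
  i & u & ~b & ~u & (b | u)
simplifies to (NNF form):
False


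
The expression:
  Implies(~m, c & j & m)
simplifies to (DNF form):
m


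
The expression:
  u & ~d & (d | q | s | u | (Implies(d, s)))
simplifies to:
u & ~d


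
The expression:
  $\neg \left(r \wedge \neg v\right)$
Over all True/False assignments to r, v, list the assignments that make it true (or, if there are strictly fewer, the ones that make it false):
is false only for:
  r=True, v=False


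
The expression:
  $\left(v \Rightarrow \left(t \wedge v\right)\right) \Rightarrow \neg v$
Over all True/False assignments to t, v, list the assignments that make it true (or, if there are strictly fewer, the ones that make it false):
is false only for:
  t=True, v=True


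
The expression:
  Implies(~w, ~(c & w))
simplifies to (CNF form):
True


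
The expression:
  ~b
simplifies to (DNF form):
~b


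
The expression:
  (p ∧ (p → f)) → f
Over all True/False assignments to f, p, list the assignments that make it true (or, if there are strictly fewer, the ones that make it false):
is always true.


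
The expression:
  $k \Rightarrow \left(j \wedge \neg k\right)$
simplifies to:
$\neg k$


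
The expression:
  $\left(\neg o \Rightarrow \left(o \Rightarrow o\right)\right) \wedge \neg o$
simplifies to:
$\neg o$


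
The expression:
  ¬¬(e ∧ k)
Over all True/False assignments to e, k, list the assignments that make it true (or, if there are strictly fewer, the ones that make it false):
is true only for:
  e=True, k=True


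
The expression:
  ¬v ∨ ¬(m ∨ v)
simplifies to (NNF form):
¬v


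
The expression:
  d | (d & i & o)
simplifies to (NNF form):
d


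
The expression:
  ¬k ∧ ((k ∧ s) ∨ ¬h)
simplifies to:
¬h ∧ ¬k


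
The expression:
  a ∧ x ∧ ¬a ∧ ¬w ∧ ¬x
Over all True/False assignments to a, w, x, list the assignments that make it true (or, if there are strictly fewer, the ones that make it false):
is never true.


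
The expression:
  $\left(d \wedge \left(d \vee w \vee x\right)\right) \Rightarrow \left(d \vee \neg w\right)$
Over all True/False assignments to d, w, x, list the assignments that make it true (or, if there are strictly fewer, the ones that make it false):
is always true.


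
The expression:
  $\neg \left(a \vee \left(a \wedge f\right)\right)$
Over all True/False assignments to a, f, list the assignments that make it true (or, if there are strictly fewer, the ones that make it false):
is true only for:
  a=False, f=False;
  a=False, f=True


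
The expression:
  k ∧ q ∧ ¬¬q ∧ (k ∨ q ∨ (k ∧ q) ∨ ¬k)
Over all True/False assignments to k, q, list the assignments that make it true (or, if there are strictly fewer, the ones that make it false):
is true only for:
  k=True, q=True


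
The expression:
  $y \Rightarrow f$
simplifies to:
$f \vee \neg y$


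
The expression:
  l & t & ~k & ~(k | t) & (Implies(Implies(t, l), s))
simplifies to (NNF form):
False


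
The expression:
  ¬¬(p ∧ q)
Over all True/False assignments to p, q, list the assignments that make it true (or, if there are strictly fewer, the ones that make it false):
is true only for:
  p=True, q=True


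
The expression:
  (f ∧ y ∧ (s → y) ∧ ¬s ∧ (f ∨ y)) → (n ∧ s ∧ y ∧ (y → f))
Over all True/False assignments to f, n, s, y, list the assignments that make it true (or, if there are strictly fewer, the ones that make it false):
is false only for:
  f=True, n=False, s=False, y=True;
  f=True, n=True, s=False, y=True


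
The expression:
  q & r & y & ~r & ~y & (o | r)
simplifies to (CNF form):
False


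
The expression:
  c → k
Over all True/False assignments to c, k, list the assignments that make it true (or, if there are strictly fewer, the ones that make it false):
is false only for:
  c=True, k=False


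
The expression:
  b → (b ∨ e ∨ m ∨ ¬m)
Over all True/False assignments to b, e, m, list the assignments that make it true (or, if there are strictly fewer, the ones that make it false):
is always true.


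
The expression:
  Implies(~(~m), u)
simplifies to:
u | ~m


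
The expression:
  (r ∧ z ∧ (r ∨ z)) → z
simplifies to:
True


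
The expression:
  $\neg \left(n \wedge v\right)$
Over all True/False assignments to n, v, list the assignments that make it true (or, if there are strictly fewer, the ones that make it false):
is false only for:
  n=True, v=True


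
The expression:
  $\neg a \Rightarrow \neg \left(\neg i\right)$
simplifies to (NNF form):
$a \vee i$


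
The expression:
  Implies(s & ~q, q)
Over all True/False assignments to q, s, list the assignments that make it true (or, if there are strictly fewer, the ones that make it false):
is false only for:
  q=False, s=True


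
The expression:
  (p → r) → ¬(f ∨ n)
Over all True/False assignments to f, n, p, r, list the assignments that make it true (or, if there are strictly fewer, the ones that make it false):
is true only for:
  f=False, n=False, p=False, r=False;
  f=False, n=False, p=False, r=True;
  f=False, n=False, p=True, r=False;
  f=False, n=False, p=True, r=True;
  f=False, n=True, p=True, r=False;
  f=True, n=False, p=True, r=False;
  f=True, n=True, p=True, r=False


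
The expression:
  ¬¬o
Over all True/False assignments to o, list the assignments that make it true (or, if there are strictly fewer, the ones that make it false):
is true only for:
  o=True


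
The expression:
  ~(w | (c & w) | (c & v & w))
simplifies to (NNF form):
~w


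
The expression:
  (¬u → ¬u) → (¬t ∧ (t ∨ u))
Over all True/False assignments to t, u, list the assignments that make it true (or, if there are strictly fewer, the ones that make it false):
is true only for:
  t=False, u=True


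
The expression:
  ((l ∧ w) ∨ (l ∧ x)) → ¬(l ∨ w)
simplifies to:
(¬w ∧ ¬x) ∨ ¬l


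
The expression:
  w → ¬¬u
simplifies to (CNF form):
u ∨ ¬w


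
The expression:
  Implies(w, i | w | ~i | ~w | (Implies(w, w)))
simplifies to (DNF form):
True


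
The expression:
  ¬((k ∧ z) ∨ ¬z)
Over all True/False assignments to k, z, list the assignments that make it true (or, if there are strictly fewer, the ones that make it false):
is true only for:
  k=False, z=True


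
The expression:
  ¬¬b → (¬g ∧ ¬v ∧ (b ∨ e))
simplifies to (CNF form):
(¬b ∨ ¬g) ∧ (¬b ∨ ¬v)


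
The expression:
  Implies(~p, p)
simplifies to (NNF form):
p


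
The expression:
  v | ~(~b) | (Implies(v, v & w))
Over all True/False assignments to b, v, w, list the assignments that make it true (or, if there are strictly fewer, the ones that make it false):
is always true.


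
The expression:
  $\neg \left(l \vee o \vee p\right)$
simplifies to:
$\neg l \wedge \neg o \wedge \neg p$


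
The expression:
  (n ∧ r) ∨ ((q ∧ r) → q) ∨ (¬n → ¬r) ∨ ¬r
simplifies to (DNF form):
True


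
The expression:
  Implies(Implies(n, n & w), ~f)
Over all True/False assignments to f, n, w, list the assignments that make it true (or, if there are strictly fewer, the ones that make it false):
is false only for:
  f=True, n=False, w=False;
  f=True, n=False, w=True;
  f=True, n=True, w=True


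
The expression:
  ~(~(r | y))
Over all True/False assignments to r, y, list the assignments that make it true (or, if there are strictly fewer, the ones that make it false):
is false only for:
  r=False, y=False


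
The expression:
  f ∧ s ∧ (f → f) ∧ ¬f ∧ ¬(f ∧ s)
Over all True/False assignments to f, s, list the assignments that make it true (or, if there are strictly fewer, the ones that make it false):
is never true.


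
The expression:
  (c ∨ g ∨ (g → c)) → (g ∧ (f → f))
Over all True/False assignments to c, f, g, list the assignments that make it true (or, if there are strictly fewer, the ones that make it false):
is true only for:
  c=False, f=False, g=True;
  c=False, f=True, g=True;
  c=True, f=False, g=True;
  c=True, f=True, g=True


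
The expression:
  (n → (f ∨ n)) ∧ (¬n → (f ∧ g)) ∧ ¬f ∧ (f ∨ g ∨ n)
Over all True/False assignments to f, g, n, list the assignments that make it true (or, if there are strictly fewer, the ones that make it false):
is true only for:
  f=False, g=False, n=True;
  f=False, g=True, n=True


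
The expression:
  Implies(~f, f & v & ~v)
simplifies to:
f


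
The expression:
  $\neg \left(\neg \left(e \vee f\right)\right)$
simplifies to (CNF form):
$e \vee f$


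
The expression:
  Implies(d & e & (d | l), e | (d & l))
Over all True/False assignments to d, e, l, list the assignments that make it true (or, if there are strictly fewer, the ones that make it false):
is always true.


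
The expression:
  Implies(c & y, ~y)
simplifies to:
~c | ~y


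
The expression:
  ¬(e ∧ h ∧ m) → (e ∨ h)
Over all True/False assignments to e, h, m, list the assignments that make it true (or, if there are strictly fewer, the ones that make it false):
is false only for:
  e=False, h=False, m=False;
  e=False, h=False, m=True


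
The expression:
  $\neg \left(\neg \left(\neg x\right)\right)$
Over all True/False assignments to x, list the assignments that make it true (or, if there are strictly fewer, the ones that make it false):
is true only for:
  x=False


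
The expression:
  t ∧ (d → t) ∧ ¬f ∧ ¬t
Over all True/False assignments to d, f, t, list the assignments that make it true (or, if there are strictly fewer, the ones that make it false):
is never true.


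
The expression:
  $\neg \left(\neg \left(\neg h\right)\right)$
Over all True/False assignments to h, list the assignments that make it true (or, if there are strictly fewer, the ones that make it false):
is true only for:
  h=False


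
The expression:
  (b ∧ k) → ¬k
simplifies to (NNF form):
¬b ∨ ¬k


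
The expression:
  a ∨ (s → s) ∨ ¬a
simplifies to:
True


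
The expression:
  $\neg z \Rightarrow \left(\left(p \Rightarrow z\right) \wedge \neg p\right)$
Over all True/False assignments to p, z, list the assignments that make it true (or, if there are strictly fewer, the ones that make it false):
is false only for:
  p=True, z=False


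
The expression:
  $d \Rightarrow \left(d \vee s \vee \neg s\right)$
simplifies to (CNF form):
$\text{True}$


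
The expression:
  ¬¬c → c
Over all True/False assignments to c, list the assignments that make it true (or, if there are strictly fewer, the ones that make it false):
is always true.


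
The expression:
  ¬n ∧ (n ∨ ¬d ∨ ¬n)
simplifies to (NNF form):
¬n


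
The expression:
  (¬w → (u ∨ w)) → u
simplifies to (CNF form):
u ∨ ¬w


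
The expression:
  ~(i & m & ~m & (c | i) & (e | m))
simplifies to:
True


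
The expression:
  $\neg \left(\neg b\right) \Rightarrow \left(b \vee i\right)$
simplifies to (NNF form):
$\text{True}$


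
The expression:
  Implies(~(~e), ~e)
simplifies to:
~e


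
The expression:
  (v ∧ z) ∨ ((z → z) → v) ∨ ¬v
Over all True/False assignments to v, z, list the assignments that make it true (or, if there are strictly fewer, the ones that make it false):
is always true.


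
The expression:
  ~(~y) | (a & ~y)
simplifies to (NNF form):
a | y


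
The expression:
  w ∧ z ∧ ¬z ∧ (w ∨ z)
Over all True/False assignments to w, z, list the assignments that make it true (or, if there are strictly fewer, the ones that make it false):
is never true.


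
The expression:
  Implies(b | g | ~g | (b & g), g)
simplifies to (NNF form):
g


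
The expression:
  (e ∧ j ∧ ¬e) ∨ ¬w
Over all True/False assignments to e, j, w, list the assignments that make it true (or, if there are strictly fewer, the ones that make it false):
is true only for:
  e=False, j=False, w=False;
  e=False, j=True, w=False;
  e=True, j=False, w=False;
  e=True, j=True, w=False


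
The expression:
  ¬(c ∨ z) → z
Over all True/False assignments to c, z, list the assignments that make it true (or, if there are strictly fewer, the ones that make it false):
is false only for:
  c=False, z=False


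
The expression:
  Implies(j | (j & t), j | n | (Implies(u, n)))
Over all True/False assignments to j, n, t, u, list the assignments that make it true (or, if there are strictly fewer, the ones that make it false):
is always true.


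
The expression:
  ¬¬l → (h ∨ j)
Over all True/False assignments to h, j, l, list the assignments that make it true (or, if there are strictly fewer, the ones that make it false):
is false only for:
  h=False, j=False, l=True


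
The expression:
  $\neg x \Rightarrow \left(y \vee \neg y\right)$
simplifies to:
$\text{True}$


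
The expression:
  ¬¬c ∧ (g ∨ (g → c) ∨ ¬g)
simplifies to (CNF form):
c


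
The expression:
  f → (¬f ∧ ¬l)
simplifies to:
¬f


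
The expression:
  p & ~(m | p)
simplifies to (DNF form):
False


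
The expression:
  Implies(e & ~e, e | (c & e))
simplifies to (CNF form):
True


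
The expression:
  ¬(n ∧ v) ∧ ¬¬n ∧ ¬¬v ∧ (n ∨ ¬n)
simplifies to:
False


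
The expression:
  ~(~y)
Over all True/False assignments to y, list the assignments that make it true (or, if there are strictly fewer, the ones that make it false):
is true only for:
  y=True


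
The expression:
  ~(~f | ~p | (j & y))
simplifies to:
f & p & (~j | ~y)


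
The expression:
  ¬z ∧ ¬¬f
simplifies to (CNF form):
f ∧ ¬z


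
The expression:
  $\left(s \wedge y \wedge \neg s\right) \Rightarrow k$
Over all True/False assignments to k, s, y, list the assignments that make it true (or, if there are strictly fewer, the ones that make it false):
is always true.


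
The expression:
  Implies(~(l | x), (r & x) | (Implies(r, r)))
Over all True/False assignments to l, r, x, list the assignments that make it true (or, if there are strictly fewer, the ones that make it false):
is always true.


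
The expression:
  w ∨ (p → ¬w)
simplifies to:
True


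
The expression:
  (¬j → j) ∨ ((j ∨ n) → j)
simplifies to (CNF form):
j ∨ ¬n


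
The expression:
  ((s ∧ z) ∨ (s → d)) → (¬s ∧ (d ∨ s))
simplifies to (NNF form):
(d ∧ ¬s) ∨ (s ∧ ¬d ∧ ¬z)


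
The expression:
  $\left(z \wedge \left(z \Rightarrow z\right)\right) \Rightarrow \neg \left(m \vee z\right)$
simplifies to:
$\neg z$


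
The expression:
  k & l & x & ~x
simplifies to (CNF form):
False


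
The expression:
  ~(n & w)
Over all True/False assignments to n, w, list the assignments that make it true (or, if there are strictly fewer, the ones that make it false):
is false only for:
  n=True, w=True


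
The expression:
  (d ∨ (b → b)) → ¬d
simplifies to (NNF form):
¬d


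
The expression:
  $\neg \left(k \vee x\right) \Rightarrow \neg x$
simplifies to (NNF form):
$\text{True}$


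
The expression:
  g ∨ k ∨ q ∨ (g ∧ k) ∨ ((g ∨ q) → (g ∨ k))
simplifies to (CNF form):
True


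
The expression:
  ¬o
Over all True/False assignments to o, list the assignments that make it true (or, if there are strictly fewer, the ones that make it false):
is true only for:
  o=False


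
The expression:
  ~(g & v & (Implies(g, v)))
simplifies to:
~g | ~v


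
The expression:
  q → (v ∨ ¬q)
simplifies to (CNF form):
v ∨ ¬q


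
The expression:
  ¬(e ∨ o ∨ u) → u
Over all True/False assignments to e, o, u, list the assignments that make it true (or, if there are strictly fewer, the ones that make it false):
is false only for:
  e=False, o=False, u=False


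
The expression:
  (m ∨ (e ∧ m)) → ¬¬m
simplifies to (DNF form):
True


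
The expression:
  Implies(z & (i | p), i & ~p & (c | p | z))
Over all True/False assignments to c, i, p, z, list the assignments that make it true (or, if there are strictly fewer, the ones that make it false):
is false only for:
  c=False, i=False, p=True, z=True;
  c=False, i=True, p=True, z=True;
  c=True, i=False, p=True, z=True;
  c=True, i=True, p=True, z=True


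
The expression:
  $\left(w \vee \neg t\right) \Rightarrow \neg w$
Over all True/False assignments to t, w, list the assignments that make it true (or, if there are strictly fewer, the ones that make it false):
is true only for:
  t=False, w=False;
  t=True, w=False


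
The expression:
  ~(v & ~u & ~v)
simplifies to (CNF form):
True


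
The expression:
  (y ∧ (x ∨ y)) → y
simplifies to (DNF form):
True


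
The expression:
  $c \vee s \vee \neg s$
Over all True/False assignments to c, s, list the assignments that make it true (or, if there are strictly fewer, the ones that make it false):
is always true.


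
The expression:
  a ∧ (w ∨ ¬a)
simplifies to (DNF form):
a ∧ w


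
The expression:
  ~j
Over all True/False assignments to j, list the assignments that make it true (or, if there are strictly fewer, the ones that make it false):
is true only for:
  j=False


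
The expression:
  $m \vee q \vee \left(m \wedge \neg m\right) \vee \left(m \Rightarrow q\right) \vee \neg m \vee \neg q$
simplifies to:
$\text{True}$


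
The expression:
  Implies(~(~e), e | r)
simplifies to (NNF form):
True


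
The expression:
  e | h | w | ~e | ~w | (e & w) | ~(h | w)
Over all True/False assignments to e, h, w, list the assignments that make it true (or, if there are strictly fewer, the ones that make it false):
is always true.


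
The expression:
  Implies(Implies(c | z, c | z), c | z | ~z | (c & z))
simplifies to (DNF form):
True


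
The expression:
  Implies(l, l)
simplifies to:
True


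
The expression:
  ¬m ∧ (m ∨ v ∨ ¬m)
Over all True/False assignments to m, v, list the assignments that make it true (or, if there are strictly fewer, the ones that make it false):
is true only for:
  m=False, v=False;
  m=False, v=True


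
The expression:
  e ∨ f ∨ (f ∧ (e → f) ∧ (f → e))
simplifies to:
e ∨ f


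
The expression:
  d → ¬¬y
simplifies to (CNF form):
y ∨ ¬d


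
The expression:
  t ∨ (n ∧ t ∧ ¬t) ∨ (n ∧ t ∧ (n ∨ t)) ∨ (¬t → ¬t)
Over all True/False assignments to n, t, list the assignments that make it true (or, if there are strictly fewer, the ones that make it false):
is always true.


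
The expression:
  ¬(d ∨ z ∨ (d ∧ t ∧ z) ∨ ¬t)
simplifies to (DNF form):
t ∧ ¬d ∧ ¬z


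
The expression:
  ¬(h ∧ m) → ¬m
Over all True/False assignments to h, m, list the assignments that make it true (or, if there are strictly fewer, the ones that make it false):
is false only for:
  h=False, m=True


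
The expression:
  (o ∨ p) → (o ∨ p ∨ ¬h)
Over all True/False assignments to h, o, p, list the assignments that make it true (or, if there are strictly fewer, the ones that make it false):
is always true.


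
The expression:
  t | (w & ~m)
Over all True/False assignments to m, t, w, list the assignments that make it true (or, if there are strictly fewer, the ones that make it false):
is false only for:
  m=False, t=False, w=False;
  m=True, t=False, w=False;
  m=True, t=False, w=True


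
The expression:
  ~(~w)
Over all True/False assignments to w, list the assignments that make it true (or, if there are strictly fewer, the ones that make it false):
is true only for:
  w=True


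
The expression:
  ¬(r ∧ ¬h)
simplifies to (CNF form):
h ∨ ¬r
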